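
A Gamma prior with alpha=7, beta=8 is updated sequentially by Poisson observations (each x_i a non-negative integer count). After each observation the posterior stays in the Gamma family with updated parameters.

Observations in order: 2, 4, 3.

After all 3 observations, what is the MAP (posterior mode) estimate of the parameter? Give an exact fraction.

15/11

obs 1: x=2 → posterior Gamma(9, 9)
obs 2: x=4 → posterior Gamma(13, 10)
obs 3: x=3 → posterior Gamma(16, 11)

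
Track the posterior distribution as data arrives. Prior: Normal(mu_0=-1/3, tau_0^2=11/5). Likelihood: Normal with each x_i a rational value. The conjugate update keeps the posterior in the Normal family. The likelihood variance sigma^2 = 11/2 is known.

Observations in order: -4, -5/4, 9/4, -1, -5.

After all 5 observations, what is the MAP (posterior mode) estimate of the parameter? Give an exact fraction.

-59/45

obs 1: x=-4 → posterior Normal(-29/21, 11/7)
obs 2: x=-5/4 → posterior Normal(-73/54, 11/9)
obs 3: x=9/4 → posterior Normal(-23/33, 1)
obs 4: x=-1 → posterior Normal(-29/39, 11/13)
obs 5: x=-5 → posterior Normal(-59/45, 11/15)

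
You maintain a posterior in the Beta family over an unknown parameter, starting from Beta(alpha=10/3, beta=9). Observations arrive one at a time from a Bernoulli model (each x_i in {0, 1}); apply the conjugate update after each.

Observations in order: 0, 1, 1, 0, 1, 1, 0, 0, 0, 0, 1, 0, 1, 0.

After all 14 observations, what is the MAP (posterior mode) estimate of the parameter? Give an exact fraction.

25/73

obs 1: x=0 → posterior Beta(10/3, 10)
obs 2: x=1 → posterior Beta(13/3, 10)
obs 3: x=1 → posterior Beta(16/3, 10)
obs 4: x=0 → posterior Beta(16/3, 11)
obs 5: x=1 → posterior Beta(19/3, 11)
obs 6: x=1 → posterior Beta(22/3, 11)
obs 7: x=0 → posterior Beta(22/3, 12)
obs 8: x=0 → posterior Beta(22/3, 13)
obs 9: x=0 → posterior Beta(22/3, 14)
obs 10: x=0 → posterior Beta(22/3, 15)
obs 11: x=1 → posterior Beta(25/3, 15)
obs 12: x=0 → posterior Beta(25/3, 16)
obs 13: x=1 → posterior Beta(28/3, 16)
obs 14: x=0 → posterior Beta(28/3, 17)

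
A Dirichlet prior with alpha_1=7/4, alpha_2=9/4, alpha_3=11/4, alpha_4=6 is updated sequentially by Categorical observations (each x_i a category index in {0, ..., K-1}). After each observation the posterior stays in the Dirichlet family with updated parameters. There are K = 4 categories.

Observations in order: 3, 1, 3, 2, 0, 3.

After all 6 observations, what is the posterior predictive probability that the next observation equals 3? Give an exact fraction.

12/25

obs 1: x=3 → posterior Dirichlet(7/4, 9/4, 11/4, 7)
obs 2: x=1 → posterior Dirichlet(7/4, 13/4, 11/4, 7)
obs 3: x=3 → posterior Dirichlet(7/4, 13/4, 11/4, 8)
obs 4: x=2 → posterior Dirichlet(7/4, 13/4, 15/4, 8)
obs 5: x=0 → posterior Dirichlet(11/4, 13/4, 15/4, 8)
obs 6: x=3 → posterior Dirichlet(11/4, 13/4, 15/4, 9)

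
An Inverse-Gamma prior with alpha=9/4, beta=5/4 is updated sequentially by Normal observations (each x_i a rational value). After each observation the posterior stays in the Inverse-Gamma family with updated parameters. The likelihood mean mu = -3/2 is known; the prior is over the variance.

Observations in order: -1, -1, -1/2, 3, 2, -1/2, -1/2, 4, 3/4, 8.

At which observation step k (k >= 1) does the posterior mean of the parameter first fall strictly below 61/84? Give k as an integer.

obs 1: x=-1 → posterior Inverse-Gamma(11/4, 11/8)
obs 2: x=-1 → posterior Inverse-Gamma(13/4, 3/2)
obs 3: x=-1/2 → posterior Inverse-Gamma(15/4, 2)
obs 4: x=3 → posterior Inverse-Gamma(17/4, 97/8)
obs 5: x=2 → posterior Inverse-Gamma(19/4, 73/4)
obs 6: x=-1/2 → posterior Inverse-Gamma(21/4, 75/4)
obs 7: x=-1/2 → posterior Inverse-Gamma(23/4, 77/4)
obs 8: x=4 → posterior Inverse-Gamma(25/4, 275/8)
obs 9: x=3/4 → posterior Inverse-Gamma(27/4, 1181/32)
obs 10: x=8 → posterior Inverse-Gamma(29/4, 2625/32)

k = 2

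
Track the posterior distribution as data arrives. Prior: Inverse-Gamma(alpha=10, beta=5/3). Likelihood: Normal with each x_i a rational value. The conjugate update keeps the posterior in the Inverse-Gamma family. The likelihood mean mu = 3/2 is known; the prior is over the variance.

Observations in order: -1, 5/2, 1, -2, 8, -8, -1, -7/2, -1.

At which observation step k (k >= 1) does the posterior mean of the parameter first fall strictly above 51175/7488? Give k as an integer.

k = 8

obs 1: x=-1 → posterior Inverse-Gamma(21/2, 115/24)
obs 2: x=5/2 → posterior Inverse-Gamma(11, 127/24)
obs 3: x=1 → posterior Inverse-Gamma(23/2, 65/12)
obs 4: x=-2 → posterior Inverse-Gamma(12, 277/24)
obs 5: x=8 → posterior Inverse-Gamma(25/2, 98/3)
obs 6: x=-8 → posterior Inverse-Gamma(13, 1867/24)
obs 7: x=-1 → posterior Inverse-Gamma(27/2, 971/12)
obs 8: x=-7/2 → posterior Inverse-Gamma(14, 1121/12)
obs 9: x=-1 → posterior Inverse-Gamma(29/2, 2317/24)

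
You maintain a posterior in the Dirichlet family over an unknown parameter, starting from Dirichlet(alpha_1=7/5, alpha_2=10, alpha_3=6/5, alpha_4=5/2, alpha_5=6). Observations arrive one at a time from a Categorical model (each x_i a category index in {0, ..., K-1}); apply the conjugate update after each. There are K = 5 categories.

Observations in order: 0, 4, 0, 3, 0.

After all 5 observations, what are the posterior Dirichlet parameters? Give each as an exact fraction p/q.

alpha_1=22/5, alpha_2=10, alpha_3=6/5, alpha_4=7/2, alpha_5=7

obs 1: x=0 → posterior Dirichlet(12/5, 10, 6/5, 5/2, 6)
obs 2: x=4 → posterior Dirichlet(12/5, 10, 6/5, 5/2, 7)
obs 3: x=0 → posterior Dirichlet(17/5, 10, 6/5, 5/2, 7)
obs 4: x=3 → posterior Dirichlet(17/5, 10, 6/5, 7/2, 7)
obs 5: x=0 → posterior Dirichlet(22/5, 10, 6/5, 7/2, 7)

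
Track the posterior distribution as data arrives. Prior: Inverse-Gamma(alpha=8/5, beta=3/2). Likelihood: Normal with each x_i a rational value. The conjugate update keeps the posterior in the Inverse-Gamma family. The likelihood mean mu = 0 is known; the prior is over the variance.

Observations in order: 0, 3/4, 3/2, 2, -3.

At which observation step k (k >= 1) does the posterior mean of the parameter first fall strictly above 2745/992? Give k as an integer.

k = 5

obs 1: x=0 → posterior Inverse-Gamma(21/10, 3/2)
obs 2: x=3/4 → posterior Inverse-Gamma(13/5, 57/32)
obs 3: x=3/2 → posterior Inverse-Gamma(31/10, 93/32)
obs 4: x=2 → posterior Inverse-Gamma(18/5, 157/32)
obs 5: x=-3 → posterior Inverse-Gamma(41/10, 301/32)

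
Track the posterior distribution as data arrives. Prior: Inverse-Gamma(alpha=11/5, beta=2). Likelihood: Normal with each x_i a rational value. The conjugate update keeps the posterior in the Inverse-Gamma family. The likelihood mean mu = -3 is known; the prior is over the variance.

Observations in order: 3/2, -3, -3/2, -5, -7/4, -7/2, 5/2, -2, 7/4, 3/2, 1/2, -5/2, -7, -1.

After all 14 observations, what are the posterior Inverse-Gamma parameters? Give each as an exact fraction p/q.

alpha=46/5, beta=1111/16

obs 1: x=3/2 → posterior Inverse-Gamma(27/10, 97/8)
obs 2: x=-3 → posterior Inverse-Gamma(16/5, 97/8)
obs 3: x=-3/2 → posterior Inverse-Gamma(37/10, 53/4)
obs 4: x=-5 → posterior Inverse-Gamma(21/5, 61/4)
obs 5: x=-7/4 → posterior Inverse-Gamma(47/10, 513/32)
obs 6: x=-7/2 → posterior Inverse-Gamma(26/5, 517/32)
obs 7: x=5/2 → posterior Inverse-Gamma(57/10, 1001/32)
obs 8: x=-2 → posterior Inverse-Gamma(31/5, 1017/32)
obs 9: x=7/4 → posterior Inverse-Gamma(67/10, 689/16)
obs 10: x=3/2 → posterior Inverse-Gamma(36/5, 851/16)
obs 11: x=1/2 → posterior Inverse-Gamma(77/10, 949/16)
obs 12: x=-5/2 → posterior Inverse-Gamma(41/5, 951/16)
obs 13: x=-7 → posterior Inverse-Gamma(87/10, 1079/16)
obs 14: x=-1 → posterior Inverse-Gamma(46/5, 1111/16)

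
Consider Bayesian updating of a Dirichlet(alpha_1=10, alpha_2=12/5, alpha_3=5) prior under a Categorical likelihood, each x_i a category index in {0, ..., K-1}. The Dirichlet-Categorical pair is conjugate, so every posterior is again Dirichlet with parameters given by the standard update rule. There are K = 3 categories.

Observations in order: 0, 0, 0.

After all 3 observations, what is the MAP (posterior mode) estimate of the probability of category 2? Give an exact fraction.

20/87

obs 1: x=0 → posterior Dirichlet(11, 12/5, 5)
obs 2: x=0 → posterior Dirichlet(12, 12/5, 5)
obs 3: x=0 → posterior Dirichlet(13, 12/5, 5)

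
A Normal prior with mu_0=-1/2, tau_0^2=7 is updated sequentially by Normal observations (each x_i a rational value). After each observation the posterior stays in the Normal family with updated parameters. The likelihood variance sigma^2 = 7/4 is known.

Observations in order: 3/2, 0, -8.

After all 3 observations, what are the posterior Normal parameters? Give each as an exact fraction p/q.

mu_0=-53/26, tau_0^2=7/13

obs 1: x=3/2 → posterior Normal(11/10, 7/5)
obs 2: x=0 → posterior Normal(11/18, 7/9)
obs 3: x=-8 → posterior Normal(-53/26, 7/13)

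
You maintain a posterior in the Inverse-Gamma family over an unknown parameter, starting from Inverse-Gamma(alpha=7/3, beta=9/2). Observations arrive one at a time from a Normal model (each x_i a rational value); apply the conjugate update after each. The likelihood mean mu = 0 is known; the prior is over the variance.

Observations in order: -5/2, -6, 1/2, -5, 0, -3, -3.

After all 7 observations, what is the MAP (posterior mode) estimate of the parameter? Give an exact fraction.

567/82

obs 1: x=-5/2 → posterior Inverse-Gamma(17/6, 61/8)
obs 2: x=-6 → posterior Inverse-Gamma(10/3, 205/8)
obs 3: x=1/2 → posterior Inverse-Gamma(23/6, 103/4)
obs 4: x=-5 → posterior Inverse-Gamma(13/3, 153/4)
obs 5: x=0 → posterior Inverse-Gamma(29/6, 153/4)
obs 6: x=-3 → posterior Inverse-Gamma(16/3, 171/4)
obs 7: x=-3 → posterior Inverse-Gamma(35/6, 189/4)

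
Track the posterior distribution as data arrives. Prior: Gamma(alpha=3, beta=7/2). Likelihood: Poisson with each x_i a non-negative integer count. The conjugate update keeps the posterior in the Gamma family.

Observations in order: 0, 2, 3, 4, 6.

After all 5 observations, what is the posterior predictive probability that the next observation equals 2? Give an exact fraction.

obs 1: x=0 → posterior Gamma(3, 9/2)
obs 2: x=2 → posterior Gamma(5, 11/2)
obs 3: x=3 → posterior Gamma(8, 13/2)
obs 4: x=4 → posterior Gamma(12, 15/2)
obs 5: x=6 → posterior Gamma(18, 17/2)

506271040274438099676324/1978419655660313589123979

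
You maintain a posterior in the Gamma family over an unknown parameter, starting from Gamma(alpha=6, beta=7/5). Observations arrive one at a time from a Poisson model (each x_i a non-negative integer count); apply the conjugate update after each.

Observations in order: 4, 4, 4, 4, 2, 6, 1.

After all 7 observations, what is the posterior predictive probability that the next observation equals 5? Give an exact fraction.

212309462774299465370079488562689340083131581171813580800000/1568638556854706336108974223356857608957236560013645822451521

obs 1: x=4 → posterior Gamma(10, 12/5)
obs 2: x=4 → posterior Gamma(14, 17/5)
obs 3: x=4 → posterior Gamma(18, 22/5)
obs 4: x=4 → posterior Gamma(22, 27/5)
obs 5: x=2 → posterior Gamma(24, 32/5)
obs 6: x=6 → posterior Gamma(30, 37/5)
obs 7: x=1 → posterior Gamma(31, 42/5)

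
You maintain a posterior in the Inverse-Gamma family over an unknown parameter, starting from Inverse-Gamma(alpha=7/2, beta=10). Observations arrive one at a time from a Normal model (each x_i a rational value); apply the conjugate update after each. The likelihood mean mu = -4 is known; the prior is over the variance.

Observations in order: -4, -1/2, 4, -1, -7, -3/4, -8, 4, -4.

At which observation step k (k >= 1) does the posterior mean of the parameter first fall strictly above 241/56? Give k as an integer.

k = 2

obs 1: x=-4 → posterior Inverse-Gamma(4, 10)
obs 2: x=-1/2 → posterior Inverse-Gamma(9/2, 129/8)
obs 3: x=4 → posterior Inverse-Gamma(5, 385/8)
obs 4: x=-1 → posterior Inverse-Gamma(11/2, 421/8)
obs 5: x=-7 → posterior Inverse-Gamma(6, 457/8)
obs 6: x=-3/4 → posterior Inverse-Gamma(13/2, 1997/32)
obs 7: x=-8 → posterior Inverse-Gamma(7, 2253/32)
obs 8: x=4 → posterior Inverse-Gamma(15/2, 3277/32)
obs 9: x=-4 → posterior Inverse-Gamma(8, 3277/32)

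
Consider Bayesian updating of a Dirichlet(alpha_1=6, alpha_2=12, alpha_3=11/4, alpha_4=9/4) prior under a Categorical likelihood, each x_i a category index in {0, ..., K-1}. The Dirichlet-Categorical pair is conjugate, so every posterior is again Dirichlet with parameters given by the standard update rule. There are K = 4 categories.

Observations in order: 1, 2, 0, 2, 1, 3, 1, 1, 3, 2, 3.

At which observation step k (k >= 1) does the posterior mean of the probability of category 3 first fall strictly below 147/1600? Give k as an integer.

obs 1: x=1 → posterior Dirichlet(6, 13, 11/4, 9/4)
obs 2: x=2 → posterior Dirichlet(6, 13, 15/4, 9/4)
obs 3: x=0 → posterior Dirichlet(7, 13, 15/4, 9/4)
obs 4: x=2 → posterior Dirichlet(7, 13, 19/4, 9/4)
obs 5: x=1 → posterior Dirichlet(7, 14, 19/4, 9/4)
obs 6: x=3 → posterior Dirichlet(7, 14, 19/4, 13/4)
obs 7: x=1 → posterior Dirichlet(7, 15, 19/4, 13/4)
obs 8: x=1 → posterior Dirichlet(7, 16, 19/4, 13/4)
obs 9: x=3 → posterior Dirichlet(7, 16, 19/4, 17/4)
obs 10: x=2 → posterior Dirichlet(7, 16, 23/4, 17/4)
obs 11: x=3 → posterior Dirichlet(7, 16, 23/4, 21/4)

k = 2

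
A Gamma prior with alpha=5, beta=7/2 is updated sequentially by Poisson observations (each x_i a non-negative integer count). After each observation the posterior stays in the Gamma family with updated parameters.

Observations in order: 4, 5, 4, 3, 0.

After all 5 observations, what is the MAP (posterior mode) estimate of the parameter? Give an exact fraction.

obs 1: x=4 → posterior Gamma(9, 9/2)
obs 2: x=5 → posterior Gamma(14, 11/2)
obs 3: x=4 → posterior Gamma(18, 13/2)
obs 4: x=3 → posterior Gamma(21, 15/2)
obs 5: x=0 → posterior Gamma(21, 17/2)

40/17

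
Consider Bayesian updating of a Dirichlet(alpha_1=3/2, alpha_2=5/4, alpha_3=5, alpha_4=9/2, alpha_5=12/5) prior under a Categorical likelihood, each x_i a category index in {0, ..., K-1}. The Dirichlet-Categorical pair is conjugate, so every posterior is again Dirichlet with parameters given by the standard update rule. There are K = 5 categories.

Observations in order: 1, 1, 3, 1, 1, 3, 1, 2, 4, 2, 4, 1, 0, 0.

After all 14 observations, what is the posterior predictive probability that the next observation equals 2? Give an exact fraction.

obs 1: x=1 → posterior Dirichlet(3/2, 9/4, 5, 9/2, 12/5)
obs 2: x=1 → posterior Dirichlet(3/2, 13/4, 5, 9/2, 12/5)
obs 3: x=3 → posterior Dirichlet(3/2, 13/4, 5, 11/2, 12/5)
obs 4: x=1 → posterior Dirichlet(3/2, 17/4, 5, 11/2, 12/5)
obs 5: x=1 → posterior Dirichlet(3/2, 21/4, 5, 11/2, 12/5)
obs 6: x=3 → posterior Dirichlet(3/2, 21/4, 5, 13/2, 12/5)
obs 7: x=1 → posterior Dirichlet(3/2, 25/4, 5, 13/2, 12/5)
obs 8: x=2 → posterior Dirichlet(3/2, 25/4, 6, 13/2, 12/5)
obs 9: x=4 → posterior Dirichlet(3/2, 25/4, 6, 13/2, 17/5)
obs 10: x=2 → posterior Dirichlet(3/2, 25/4, 7, 13/2, 17/5)
obs 11: x=4 → posterior Dirichlet(3/2, 25/4, 7, 13/2, 22/5)
obs 12: x=1 → posterior Dirichlet(3/2, 29/4, 7, 13/2, 22/5)
obs 13: x=0 → posterior Dirichlet(5/2, 29/4, 7, 13/2, 22/5)
obs 14: x=0 → posterior Dirichlet(7/2, 29/4, 7, 13/2, 22/5)

140/573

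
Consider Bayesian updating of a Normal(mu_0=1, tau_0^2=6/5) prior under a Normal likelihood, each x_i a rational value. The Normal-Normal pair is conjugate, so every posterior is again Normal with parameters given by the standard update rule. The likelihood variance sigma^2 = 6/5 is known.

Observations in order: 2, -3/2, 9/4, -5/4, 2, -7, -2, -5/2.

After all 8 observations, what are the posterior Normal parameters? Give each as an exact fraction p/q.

mu_0=-7/9, tau_0^2=2/15

obs 1: x=2 → posterior Normal(3/2, 3/5)
obs 2: x=-3/2 → posterior Normal(1/2, 2/5)
obs 3: x=9/4 → posterior Normal(15/16, 3/10)
obs 4: x=-5/4 → posterior Normal(1/2, 6/25)
obs 5: x=2 → posterior Normal(3/4, 1/5)
obs 6: x=-7 → posterior Normal(-5/14, 6/35)
obs 7: x=-2 → posterior Normal(-9/16, 3/20)
obs 8: x=-5/2 → posterior Normal(-7/9, 2/15)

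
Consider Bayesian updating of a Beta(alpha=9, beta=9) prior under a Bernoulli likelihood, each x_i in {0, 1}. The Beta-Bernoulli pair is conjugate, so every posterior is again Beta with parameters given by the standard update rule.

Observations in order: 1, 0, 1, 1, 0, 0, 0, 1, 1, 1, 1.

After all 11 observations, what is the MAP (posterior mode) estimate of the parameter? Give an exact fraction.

obs 1: x=1 → posterior Beta(10, 9)
obs 2: x=0 → posterior Beta(10, 10)
obs 3: x=1 → posterior Beta(11, 10)
obs 4: x=1 → posterior Beta(12, 10)
obs 5: x=0 → posterior Beta(12, 11)
obs 6: x=0 → posterior Beta(12, 12)
obs 7: x=0 → posterior Beta(12, 13)
obs 8: x=1 → posterior Beta(13, 13)
obs 9: x=1 → posterior Beta(14, 13)
obs 10: x=1 → posterior Beta(15, 13)
obs 11: x=1 → posterior Beta(16, 13)

5/9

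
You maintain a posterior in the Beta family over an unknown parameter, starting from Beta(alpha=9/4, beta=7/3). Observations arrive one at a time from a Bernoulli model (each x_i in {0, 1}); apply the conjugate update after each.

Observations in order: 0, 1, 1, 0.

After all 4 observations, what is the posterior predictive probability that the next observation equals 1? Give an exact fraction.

obs 1: x=0 → posterior Beta(9/4, 10/3)
obs 2: x=1 → posterior Beta(13/4, 10/3)
obs 3: x=1 → posterior Beta(17/4, 10/3)
obs 4: x=0 → posterior Beta(17/4, 13/3)

51/103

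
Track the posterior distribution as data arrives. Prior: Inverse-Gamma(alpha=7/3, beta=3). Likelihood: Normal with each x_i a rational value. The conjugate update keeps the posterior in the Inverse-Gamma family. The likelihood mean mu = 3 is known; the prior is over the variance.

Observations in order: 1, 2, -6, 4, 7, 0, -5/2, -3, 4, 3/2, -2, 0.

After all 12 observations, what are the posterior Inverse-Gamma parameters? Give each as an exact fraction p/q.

obs 1: x=1 → posterior Inverse-Gamma(17/6, 5)
obs 2: x=2 → posterior Inverse-Gamma(10/3, 11/2)
obs 3: x=-6 → posterior Inverse-Gamma(23/6, 46)
obs 4: x=4 → posterior Inverse-Gamma(13/3, 93/2)
obs 5: x=7 → posterior Inverse-Gamma(29/6, 109/2)
obs 6: x=0 → posterior Inverse-Gamma(16/3, 59)
obs 7: x=-5/2 → posterior Inverse-Gamma(35/6, 593/8)
obs 8: x=-3 → posterior Inverse-Gamma(19/3, 737/8)
obs 9: x=4 → posterior Inverse-Gamma(41/6, 741/8)
obs 10: x=3/2 → posterior Inverse-Gamma(22/3, 375/4)
obs 11: x=-2 → posterior Inverse-Gamma(47/6, 425/4)
obs 12: x=0 → posterior Inverse-Gamma(25/3, 443/4)

alpha=25/3, beta=443/4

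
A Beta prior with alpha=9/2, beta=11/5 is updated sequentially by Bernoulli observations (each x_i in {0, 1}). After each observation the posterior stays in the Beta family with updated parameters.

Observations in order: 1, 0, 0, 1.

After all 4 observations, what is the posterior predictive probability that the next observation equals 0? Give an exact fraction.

obs 1: x=1 → posterior Beta(11/2, 11/5)
obs 2: x=0 → posterior Beta(11/2, 16/5)
obs 3: x=0 → posterior Beta(11/2, 21/5)
obs 4: x=1 → posterior Beta(13/2, 21/5)

42/107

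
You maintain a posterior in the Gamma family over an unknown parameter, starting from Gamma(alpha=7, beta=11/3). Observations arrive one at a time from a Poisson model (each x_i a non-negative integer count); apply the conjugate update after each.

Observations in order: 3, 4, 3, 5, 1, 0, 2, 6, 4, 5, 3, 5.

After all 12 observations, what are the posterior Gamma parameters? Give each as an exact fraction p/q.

alpha=48, beta=47/3

obs 1: x=3 → posterior Gamma(10, 14/3)
obs 2: x=4 → posterior Gamma(14, 17/3)
obs 3: x=3 → posterior Gamma(17, 20/3)
obs 4: x=5 → posterior Gamma(22, 23/3)
obs 5: x=1 → posterior Gamma(23, 26/3)
obs 6: x=0 → posterior Gamma(23, 29/3)
obs 7: x=2 → posterior Gamma(25, 32/3)
obs 8: x=6 → posterior Gamma(31, 35/3)
obs 9: x=4 → posterior Gamma(35, 38/3)
obs 10: x=5 → posterior Gamma(40, 41/3)
obs 11: x=3 → posterior Gamma(43, 44/3)
obs 12: x=5 → posterior Gamma(48, 47/3)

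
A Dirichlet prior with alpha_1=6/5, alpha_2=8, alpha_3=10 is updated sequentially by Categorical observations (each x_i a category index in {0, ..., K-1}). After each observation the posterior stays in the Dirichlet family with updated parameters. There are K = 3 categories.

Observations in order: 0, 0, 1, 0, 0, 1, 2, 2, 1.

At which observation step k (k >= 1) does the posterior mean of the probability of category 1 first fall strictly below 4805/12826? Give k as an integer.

k = 5

obs 1: x=0 → posterior Dirichlet(11/5, 8, 10)
obs 2: x=0 → posterior Dirichlet(16/5, 8, 10)
obs 3: x=1 → posterior Dirichlet(16/5, 9, 10)
obs 4: x=0 → posterior Dirichlet(21/5, 9, 10)
obs 5: x=0 → posterior Dirichlet(26/5, 9, 10)
obs 6: x=1 → posterior Dirichlet(26/5, 10, 10)
obs 7: x=2 → posterior Dirichlet(26/5, 10, 11)
obs 8: x=2 → posterior Dirichlet(26/5, 10, 12)
obs 9: x=1 → posterior Dirichlet(26/5, 11, 12)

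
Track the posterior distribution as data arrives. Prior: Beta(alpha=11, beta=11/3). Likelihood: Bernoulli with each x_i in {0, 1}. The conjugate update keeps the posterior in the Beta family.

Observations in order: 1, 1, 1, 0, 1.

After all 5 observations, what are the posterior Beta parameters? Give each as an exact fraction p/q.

obs 1: x=1 → posterior Beta(12, 11/3)
obs 2: x=1 → posterior Beta(13, 11/3)
obs 3: x=1 → posterior Beta(14, 11/3)
obs 4: x=0 → posterior Beta(14, 14/3)
obs 5: x=1 → posterior Beta(15, 14/3)

alpha=15, beta=14/3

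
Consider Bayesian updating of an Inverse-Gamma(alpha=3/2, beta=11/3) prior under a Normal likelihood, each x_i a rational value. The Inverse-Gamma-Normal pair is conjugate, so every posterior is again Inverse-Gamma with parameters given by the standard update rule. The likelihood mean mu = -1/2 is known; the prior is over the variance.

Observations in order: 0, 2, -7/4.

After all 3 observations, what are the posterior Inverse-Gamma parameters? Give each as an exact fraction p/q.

obs 1: x=0 → posterior Inverse-Gamma(2, 91/24)
obs 2: x=2 → posterior Inverse-Gamma(5/2, 83/12)
obs 3: x=-7/4 → posterior Inverse-Gamma(3, 739/96)

alpha=3, beta=739/96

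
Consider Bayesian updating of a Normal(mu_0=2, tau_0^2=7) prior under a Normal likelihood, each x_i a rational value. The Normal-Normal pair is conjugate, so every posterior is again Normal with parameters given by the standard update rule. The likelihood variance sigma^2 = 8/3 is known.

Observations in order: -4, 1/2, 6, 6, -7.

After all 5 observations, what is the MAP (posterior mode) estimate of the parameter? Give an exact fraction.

95/226

obs 1: x=-4 → posterior Normal(-68/29, 56/29)
obs 2: x=1/2 → posterior Normal(-23/20, 28/25)
obs 3: x=6 → posterior Normal(137/142, 56/71)
obs 4: x=6 → posterior Normal(389/184, 14/23)
obs 5: x=-7 → posterior Normal(95/226, 56/113)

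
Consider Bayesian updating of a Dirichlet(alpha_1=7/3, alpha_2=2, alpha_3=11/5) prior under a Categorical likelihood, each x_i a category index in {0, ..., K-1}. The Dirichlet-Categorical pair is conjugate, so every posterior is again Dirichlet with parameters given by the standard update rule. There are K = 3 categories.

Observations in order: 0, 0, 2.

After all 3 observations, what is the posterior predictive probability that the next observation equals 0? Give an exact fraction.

obs 1: x=0 → posterior Dirichlet(10/3, 2, 11/5)
obs 2: x=0 → posterior Dirichlet(13/3, 2, 11/5)
obs 3: x=2 → posterior Dirichlet(13/3, 2, 16/5)

5/11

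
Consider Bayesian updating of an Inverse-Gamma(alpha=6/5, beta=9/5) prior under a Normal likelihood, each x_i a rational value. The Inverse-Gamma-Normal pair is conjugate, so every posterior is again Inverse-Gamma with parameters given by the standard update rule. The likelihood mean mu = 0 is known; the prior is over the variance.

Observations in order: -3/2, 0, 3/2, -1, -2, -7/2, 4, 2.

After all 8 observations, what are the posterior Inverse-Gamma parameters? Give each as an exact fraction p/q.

alpha=26/5, beta=907/40

obs 1: x=-3/2 → posterior Inverse-Gamma(17/10, 117/40)
obs 2: x=0 → posterior Inverse-Gamma(11/5, 117/40)
obs 3: x=3/2 → posterior Inverse-Gamma(27/10, 81/20)
obs 4: x=-1 → posterior Inverse-Gamma(16/5, 91/20)
obs 5: x=-2 → posterior Inverse-Gamma(37/10, 131/20)
obs 6: x=-7/2 → posterior Inverse-Gamma(21/5, 507/40)
obs 7: x=4 → posterior Inverse-Gamma(47/10, 827/40)
obs 8: x=2 → posterior Inverse-Gamma(26/5, 907/40)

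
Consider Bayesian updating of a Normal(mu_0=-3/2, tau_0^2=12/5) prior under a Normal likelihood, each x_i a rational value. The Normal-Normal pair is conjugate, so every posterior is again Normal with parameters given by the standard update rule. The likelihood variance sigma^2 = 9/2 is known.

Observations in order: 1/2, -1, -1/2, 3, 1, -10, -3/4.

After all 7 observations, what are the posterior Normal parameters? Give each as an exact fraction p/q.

mu_0=-169/142, tau_0^2=36/71

obs 1: x=1/2 → posterior Normal(-37/46, 36/23)
obs 2: x=-1 → posterior Normal(-53/62, 36/31)
obs 3: x=-1/2 → posterior Normal(-61/78, 12/13)
obs 4: x=3 → posterior Normal(-13/94, 36/47)
obs 5: x=1 → posterior Normal(3/110, 36/55)
obs 6: x=-10 → posterior Normal(-157/126, 4/7)
obs 7: x=-3/4 → posterior Normal(-169/142, 36/71)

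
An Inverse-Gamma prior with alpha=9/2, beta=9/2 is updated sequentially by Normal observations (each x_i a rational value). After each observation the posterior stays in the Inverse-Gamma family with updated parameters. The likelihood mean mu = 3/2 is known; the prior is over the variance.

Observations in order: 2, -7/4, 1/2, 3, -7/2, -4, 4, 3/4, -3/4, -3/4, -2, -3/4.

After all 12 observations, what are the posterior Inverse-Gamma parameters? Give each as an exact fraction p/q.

alpha=21/2, beta=1801/32

obs 1: x=2 → posterior Inverse-Gamma(5, 37/8)
obs 2: x=-7/4 → posterior Inverse-Gamma(11/2, 317/32)
obs 3: x=1/2 → posterior Inverse-Gamma(6, 333/32)
obs 4: x=3 → posterior Inverse-Gamma(13/2, 369/32)
obs 5: x=-7/2 → posterior Inverse-Gamma(7, 769/32)
obs 6: x=-4 → posterior Inverse-Gamma(15/2, 1253/32)
obs 7: x=4 → posterior Inverse-Gamma(8, 1353/32)
obs 8: x=3/4 → posterior Inverse-Gamma(17/2, 681/16)
obs 9: x=-3/4 → posterior Inverse-Gamma(9, 1443/32)
obs 10: x=-3/4 → posterior Inverse-Gamma(19/2, 381/8)
obs 11: x=-2 → posterior Inverse-Gamma(10, 215/4)
obs 12: x=-3/4 → posterior Inverse-Gamma(21/2, 1801/32)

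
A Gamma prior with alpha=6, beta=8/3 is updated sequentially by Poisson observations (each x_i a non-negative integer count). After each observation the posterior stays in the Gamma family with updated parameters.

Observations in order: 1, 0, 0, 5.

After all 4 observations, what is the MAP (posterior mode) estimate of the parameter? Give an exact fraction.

33/20

obs 1: x=1 → posterior Gamma(7, 11/3)
obs 2: x=0 → posterior Gamma(7, 14/3)
obs 3: x=0 → posterior Gamma(7, 17/3)
obs 4: x=5 → posterior Gamma(12, 20/3)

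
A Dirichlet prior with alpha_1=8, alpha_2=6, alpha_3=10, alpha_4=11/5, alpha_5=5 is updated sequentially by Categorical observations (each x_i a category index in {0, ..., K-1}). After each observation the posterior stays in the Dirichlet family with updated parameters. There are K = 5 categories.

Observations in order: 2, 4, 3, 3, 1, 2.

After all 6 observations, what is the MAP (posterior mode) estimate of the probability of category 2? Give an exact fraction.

obs 1: x=2 → posterior Dirichlet(8, 6, 11, 11/5, 5)
obs 2: x=4 → posterior Dirichlet(8, 6, 11, 11/5, 6)
obs 3: x=3 → posterior Dirichlet(8, 6, 11, 16/5, 6)
obs 4: x=3 → posterior Dirichlet(8, 6, 11, 21/5, 6)
obs 5: x=1 → posterior Dirichlet(8, 7, 11, 21/5, 6)
obs 6: x=2 → posterior Dirichlet(8, 7, 12, 21/5, 6)

55/161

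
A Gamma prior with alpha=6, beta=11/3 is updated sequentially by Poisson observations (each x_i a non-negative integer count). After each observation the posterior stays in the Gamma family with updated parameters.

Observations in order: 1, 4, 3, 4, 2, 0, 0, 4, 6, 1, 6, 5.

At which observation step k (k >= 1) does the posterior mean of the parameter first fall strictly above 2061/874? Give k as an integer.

obs 1: x=1 → posterior Gamma(7, 14/3)
obs 2: x=4 → posterior Gamma(11, 17/3)
obs 3: x=3 → posterior Gamma(14, 20/3)
obs 4: x=4 → posterior Gamma(18, 23/3)
obs 5: x=2 → posterior Gamma(20, 26/3)
obs 6: x=0 → posterior Gamma(20, 29/3)
obs 7: x=0 → posterior Gamma(20, 32/3)
obs 8: x=4 → posterior Gamma(24, 35/3)
obs 9: x=6 → posterior Gamma(30, 38/3)
obs 10: x=1 → posterior Gamma(31, 41/3)
obs 11: x=6 → posterior Gamma(37, 44/3)
obs 12: x=5 → posterior Gamma(42, 47/3)

k = 9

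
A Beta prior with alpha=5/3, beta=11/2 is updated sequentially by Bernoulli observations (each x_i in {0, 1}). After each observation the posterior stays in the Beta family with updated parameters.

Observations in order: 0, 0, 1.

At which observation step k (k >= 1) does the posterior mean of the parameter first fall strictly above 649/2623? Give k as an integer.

obs 1: x=0 → posterior Beta(5/3, 13/2)
obs 2: x=0 → posterior Beta(5/3, 15/2)
obs 3: x=1 → posterior Beta(8/3, 15/2)

k = 3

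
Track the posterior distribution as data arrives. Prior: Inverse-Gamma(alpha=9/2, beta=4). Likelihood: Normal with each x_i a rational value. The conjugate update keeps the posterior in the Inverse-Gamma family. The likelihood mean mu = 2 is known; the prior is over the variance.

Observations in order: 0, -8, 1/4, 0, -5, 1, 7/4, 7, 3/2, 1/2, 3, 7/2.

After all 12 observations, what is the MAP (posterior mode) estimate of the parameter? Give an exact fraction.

obs 1: x=0 → posterior Inverse-Gamma(5, 6)
obs 2: x=-8 → posterior Inverse-Gamma(11/2, 56)
obs 3: x=1/4 → posterior Inverse-Gamma(6, 1841/32)
obs 4: x=0 → posterior Inverse-Gamma(13/2, 1905/32)
obs 5: x=-5 → posterior Inverse-Gamma(7, 2689/32)
obs 6: x=1 → posterior Inverse-Gamma(15/2, 2705/32)
obs 7: x=7/4 → posterior Inverse-Gamma(8, 1353/16)
obs 8: x=7 → posterior Inverse-Gamma(17/2, 1553/16)
obs 9: x=3/2 → posterior Inverse-Gamma(9, 1555/16)
obs 10: x=1/2 → posterior Inverse-Gamma(19/2, 1573/16)
obs 11: x=3 → posterior Inverse-Gamma(10, 1581/16)
obs 12: x=7/2 → posterior Inverse-Gamma(21/2, 1599/16)

1599/184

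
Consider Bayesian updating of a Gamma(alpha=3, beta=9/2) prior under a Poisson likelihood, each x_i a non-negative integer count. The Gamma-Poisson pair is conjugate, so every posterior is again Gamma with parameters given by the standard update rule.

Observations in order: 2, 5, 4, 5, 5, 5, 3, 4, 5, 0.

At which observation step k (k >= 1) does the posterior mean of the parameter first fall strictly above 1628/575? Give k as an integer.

obs 1: x=2 → posterior Gamma(5, 11/2)
obs 2: x=5 → posterior Gamma(10, 13/2)
obs 3: x=4 → posterior Gamma(14, 15/2)
obs 4: x=5 → posterior Gamma(19, 17/2)
obs 5: x=5 → posterior Gamma(24, 19/2)
obs 6: x=5 → posterior Gamma(29, 21/2)
obs 7: x=3 → posterior Gamma(32, 23/2)
obs 8: x=4 → posterior Gamma(36, 25/2)
obs 9: x=5 → posterior Gamma(41, 27/2)
obs 10: x=0 → posterior Gamma(41, 29/2)

k = 8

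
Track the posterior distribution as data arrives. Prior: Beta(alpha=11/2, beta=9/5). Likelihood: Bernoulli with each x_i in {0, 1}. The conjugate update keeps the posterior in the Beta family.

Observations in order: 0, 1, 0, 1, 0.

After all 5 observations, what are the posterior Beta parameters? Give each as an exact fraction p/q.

alpha=15/2, beta=24/5

obs 1: x=0 → posterior Beta(11/2, 14/5)
obs 2: x=1 → posterior Beta(13/2, 14/5)
obs 3: x=0 → posterior Beta(13/2, 19/5)
obs 4: x=1 → posterior Beta(15/2, 19/5)
obs 5: x=0 → posterior Beta(15/2, 24/5)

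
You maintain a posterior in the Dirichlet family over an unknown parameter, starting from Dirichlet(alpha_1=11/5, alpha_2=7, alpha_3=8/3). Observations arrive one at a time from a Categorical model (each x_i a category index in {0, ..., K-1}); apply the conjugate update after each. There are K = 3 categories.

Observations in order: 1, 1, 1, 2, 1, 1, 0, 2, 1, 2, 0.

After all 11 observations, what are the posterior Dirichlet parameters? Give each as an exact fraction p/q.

alpha_1=21/5, alpha_2=13, alpha_3=17/3

obs 1: x=1 → posterior Dirichlet(11/5, 8, 8/3)
obs 2: x=1 → posterior Dirichlet(11/5, 9, 8/3)
obs 3: x=1 → posterior Dirichlet(11/5, 10, 8/3)
obs 4: x=2 → posterior Dirichlet(11/5, 10, 11/3)
obs 5: x=1 → posterior Dirichlet(11/5, 11, 11/3)
obs 6: x=1 → posterior Dirichlet(11/5, 12, 11/3)
obs 7: x=0 → posterior Dirichlet(16/5, 12, 11/3)
obs 8: x=2 → posterior Dirichlet(16/5, 12, 14/3)
obs 9: x=1 → posterior Dirichlet(16/5, 13, 14/3)
obs 10: x=2 → posterior Dirichlet(16/5, 13, 17/3)
obs 11: x=0 → posterior Dirichlet(21/5, 13, 17/3)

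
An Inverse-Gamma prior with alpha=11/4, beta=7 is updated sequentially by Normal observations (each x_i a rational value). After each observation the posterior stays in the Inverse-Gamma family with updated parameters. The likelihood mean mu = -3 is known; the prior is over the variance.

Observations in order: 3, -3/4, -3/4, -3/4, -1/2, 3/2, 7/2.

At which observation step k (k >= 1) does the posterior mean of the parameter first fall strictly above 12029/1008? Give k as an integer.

k = 7

obs 1: x=3 → posterior Inverse-Gamma(13/4, 25)
obs 2: x=-3/4 → posterior Inverse-Gamma(15/4, 881/32)
obs 3: x=-3/4 → posterior Inverse-Gamma(17/4, 481/16)
obs 4: x=-3/4 → posterior Inverse-Gamma(19/4, 1043/32)
obs 5: x=-1/2 → posterior Inverse-Gamma(21/4, 1143/32)
obs 6: x=3/2 → posterior Inverse-Gamma(23/4, 1467/32)
obs 7: x=7/2 → posterior Inverse-Gamma(25/4, 2143/32)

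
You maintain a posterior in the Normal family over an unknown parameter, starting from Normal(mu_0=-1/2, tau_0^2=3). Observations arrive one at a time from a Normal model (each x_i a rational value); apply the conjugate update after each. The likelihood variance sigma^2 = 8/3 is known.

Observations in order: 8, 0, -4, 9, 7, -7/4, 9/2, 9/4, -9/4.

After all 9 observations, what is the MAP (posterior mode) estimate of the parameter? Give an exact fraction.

803/356

obs 1: x=8 → posterior Normal(4, 24/17)
obs 2: x=0 → posterior Normal(34/13, 12/13)
obs 3: x=-4 → posterior Normal(32/35, 24/35)
obs 4: x=9 → posterior Normal(113/44, 6/11)
obs 5: x=7 → posterior Normal(176/53, 24/53)
obs 6: x=-7/4 → posterior Normal(641/248, 12/31)
obs 7: x=9/2 → posterior Normal(803/284, 24/71)
obs 8: x=9/4 → posterior Normal(221/80, 3/10)
obs 9: x=-9/4 → posterior Normal(803/356, 24/89)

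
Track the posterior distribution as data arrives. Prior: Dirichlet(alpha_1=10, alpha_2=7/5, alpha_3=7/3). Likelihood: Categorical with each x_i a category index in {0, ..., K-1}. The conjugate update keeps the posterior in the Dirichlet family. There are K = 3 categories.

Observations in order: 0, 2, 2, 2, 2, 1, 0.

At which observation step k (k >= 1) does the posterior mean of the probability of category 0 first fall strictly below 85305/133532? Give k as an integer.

obs 1: x=0 → posterior Dirichlet(11, 7/5, 7/3)
obs 2: x=2 → posterior Dirichlet(11, 7/5, 10/3)
obs 3: x=2 → posterior Dirichlet(11, 7/5, 13/3)
obs 4: x=2 → posterior Dirichlet(11, 7/5, 16/3)
obs 5: x=2 → posterior Dirichlet(11, 7/5, 19/3)
obs 6: x=1 → posterior Dirichlet(11, 12/5, 19/3)
obs 7: x=0 → posterior Dirichlet(12, 12/5, 19/3)

k = 4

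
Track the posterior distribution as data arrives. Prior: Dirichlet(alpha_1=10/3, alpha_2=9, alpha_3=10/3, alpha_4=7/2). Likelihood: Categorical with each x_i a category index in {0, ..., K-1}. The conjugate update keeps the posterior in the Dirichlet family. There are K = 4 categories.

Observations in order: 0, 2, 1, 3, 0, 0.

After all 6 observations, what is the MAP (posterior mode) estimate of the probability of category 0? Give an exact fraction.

32/127

obs 1: x=0 → posterior Dirichlet(13/3, 9, 10/3, 7/2)
obs 2: x=2 → posterior Dirichlet(13/3, 9, 13/3, 7/2)
obs 3: x=1 → posterior Dirichlet(13/3, 10, 13/3, 7/2)
obs 4: x=3 → posterior Dirichlet(13/3, 10, 13/3, 9/2)
obs 5: x=0 → posterior Dirichlet(16/3, 10, 13/3, 9/2)
obs 6: x=0 → posterior Dirichlet(19/3, 10, 13/3, 9/2)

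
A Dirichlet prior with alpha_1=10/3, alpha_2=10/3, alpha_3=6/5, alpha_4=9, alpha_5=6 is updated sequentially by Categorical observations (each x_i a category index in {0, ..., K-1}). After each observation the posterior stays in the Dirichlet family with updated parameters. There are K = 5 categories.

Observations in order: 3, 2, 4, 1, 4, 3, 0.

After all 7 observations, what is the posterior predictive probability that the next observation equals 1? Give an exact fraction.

65/448

obs 1: x=3 → posterior Dirichlet(10/3, 10/3, 6/5, 10, 6)
obs 2: x=2 → posterior Dirichlet(10/3, 10/3, 11/5, 10, 6)
obs 3: x=4 → posterior Dirichlet(10/3, 10/3, 11/5, 10, 7)
obs 4: x=1 → posterior Dirichlet(10/3, 13/3, 11/5, 10, 7)
obs 5: x=4 → posterior Dirichlet(10/3, 13/3, 11/5, 10, 8)
obs 6: x=3 → posterior Dirichlet(10/3, 13/3, 11/5, 11, 8)
obs 7: x=0 → posterior Dirichlet(13/3, 13/3, 11/5, 11, 8)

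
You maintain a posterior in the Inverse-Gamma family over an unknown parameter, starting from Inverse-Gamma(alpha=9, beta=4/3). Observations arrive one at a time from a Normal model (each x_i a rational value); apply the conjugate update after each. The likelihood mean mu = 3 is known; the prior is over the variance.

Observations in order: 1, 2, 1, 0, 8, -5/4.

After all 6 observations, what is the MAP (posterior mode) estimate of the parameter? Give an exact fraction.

3059/1248

obs 1: x=1 → posterior Inverse-Gamma(19/2, 10/3)
obs 2: x=2 → posterior Inverse-Gamma(10, 23/6)
obs 3: x=1 → posterior Inverse-Gamma(21/2, 35/6)
obs 4: x=0 → posterior Inverse-Gamma(11, 31/3)
obs 5: x=8 → posterior Inverse-Gamma(23/2, 137/6)
obs 6: x=-5/4 → posterior Inverse-Gamma(12, 3059/96)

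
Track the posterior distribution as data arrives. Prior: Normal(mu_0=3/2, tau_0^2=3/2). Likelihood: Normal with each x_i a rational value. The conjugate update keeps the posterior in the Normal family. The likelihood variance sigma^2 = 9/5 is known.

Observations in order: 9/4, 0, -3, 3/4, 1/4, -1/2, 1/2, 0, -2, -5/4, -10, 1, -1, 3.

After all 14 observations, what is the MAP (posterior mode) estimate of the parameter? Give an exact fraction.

obs 1: x=9/4 → posterior Normal(81/44, 9/11)
obs 2: x=0 → posterior Normal(81/64, 9/16)
obs 3: x=-3 → posterior Normal(1/4, 3/7)
obs 4: x=3/4 → posterior Normal(9/26, 9/26)
obs 5: x=1/4 → posterior Normal(41/124, 9/31)
obs 6: x=-1/2 → posterior Normal(31/144, 1/4)
obs 7: x=1/2 → posterior Normal(1/4, 9/41)
obs 8: x=0 → posterior Normal(41/184, 9/46)
obs 9: x=-2 → posterior Normal(1/204, 3/17)
obs 10: x=-5/4 → posterior Normal(-3/28, 9/56)
obs 11: x=-10 → posterior Normal(-56/61, 9/61)
obs 12: x=1 → posterior Normal(-17/22, 3/22)
obs 13: x=-1 → posterior Normal(-56/71, 9/71)
obs 14: x=3 → posterior Normal(-41/76, 9/76)

-41/76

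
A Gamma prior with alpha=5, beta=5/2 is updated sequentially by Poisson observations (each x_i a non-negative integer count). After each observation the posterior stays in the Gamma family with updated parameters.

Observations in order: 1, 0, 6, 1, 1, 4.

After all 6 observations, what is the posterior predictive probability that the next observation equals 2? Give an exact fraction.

506271040274438099676324/1978419655660313589123979

obs 1: x=1 → posterior Gamma(6, 7/2)
obs 2: x=0 → posterior Gamma(6, 9/2)
obs 3: x=6 → posterior Gamma(12, 11/2)
obs 4: x=1 → posterior Gamma(13, 13/2)
obs 5: x=1 → posterior Gamma(14, 15/2)
obs 6: x=4 → posterior Gamma(18, 17/2)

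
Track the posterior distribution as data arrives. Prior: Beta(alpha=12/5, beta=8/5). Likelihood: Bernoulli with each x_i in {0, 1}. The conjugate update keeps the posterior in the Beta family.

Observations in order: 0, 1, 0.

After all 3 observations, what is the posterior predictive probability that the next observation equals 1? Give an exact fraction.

17/35

obs 1: x=0 → posterior Beta(12/5, 13/5)
obs 2: x=1 → posterior Beta(17/5, 13/5)
obs 3: x=0 → posterior Beta(17/5, 18/5)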